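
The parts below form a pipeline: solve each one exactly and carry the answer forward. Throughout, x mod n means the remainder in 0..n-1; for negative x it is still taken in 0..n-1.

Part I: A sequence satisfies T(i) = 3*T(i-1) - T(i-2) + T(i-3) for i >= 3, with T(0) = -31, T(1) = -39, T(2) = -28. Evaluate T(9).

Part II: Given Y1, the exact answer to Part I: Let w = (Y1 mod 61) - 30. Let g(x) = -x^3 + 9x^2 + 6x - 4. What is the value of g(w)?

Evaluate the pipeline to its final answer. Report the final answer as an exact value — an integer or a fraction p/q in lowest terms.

86

Part I: T(3) = 3*(-28) - 1*(-39) + 1*(-31) = -76; iterating: T(3)=-76, T(4)=-239, T(5)=-669, T(6)=-1844, T(7)=-5102, T(8)=-14131, T(9)=-39135; answer -39135
Part II: Y1 = -39135; w = -3; -1*(-3)^3 + 9*(-3)^2 + 6*(-3)^1 - 4 = (27) + (81) + (-18) + (-4) = 86; answer 86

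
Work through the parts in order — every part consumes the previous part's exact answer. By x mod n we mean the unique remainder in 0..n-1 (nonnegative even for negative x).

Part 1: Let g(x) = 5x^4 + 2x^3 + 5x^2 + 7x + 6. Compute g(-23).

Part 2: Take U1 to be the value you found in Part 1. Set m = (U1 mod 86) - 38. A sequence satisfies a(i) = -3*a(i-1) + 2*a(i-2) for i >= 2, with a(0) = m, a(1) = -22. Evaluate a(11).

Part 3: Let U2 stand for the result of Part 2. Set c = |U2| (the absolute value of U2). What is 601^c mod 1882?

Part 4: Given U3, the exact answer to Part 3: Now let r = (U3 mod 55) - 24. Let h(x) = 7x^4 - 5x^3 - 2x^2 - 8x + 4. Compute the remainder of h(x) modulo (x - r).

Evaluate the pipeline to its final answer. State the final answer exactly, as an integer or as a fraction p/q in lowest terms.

164

Part 1: 5*(-23)^4 + 2*(-23)^3 + 5*(-23)^2 + 7*(-23)^1 + 6 = (1399205) + (-24334) + (2645) + (-161) + (6) = 1377361; answer 1377361
Part 2: U1 = 1377361; m = 33; a(2) = -3*(-22) + 2*(33) = 132; iterating: a(2)=132, a(3)=-440, a(4)=1584, a(5)=-5632, a(6)=20064, a(7)=-71456, a(8)=254496, a(9)=-906400, a(10)=3228192, a(11)=-11497376; answer -11497376
Part 3: U2 = -11497376; c = 11497376; squarings mod 1882: 601^1=601, 601^2=1739, 601^4=1629, 601^8=21, 601^16=441, 601^32=635, 601^64=477, 601^128=1689, 601^256=1491, 601^512=439, 601^1024=757, 601^2048=921, 601^4096=1341, 601^8192=971, 601^16384=1841, 601^32768=1681, 601^65536=879, 601^131072=1021, 601^262144=1695, 601^524288=1093, 601^1048576=1461, 601^2097152=333, 601^4194304=1733, 601^8388608=1499; 601^11497376 = 601^32 * 601^128 * 601^256 * 601^512 * 601^1024 * 601^2048 * 601^8192 * 601^16384 * 601^65536 * 601^131072 * 601^262144 * 601^524288 * 601^2097152 * 601^8388608 = 1837 (mod 1882); answer 1837
Part 4: U3 = 1837; r = -2; remainder = value at the root: 7*(-2)^4 - 5*(-2)^3 - 2*(-2)^2 - 8*(-2)^1 + 4 = (112) + (40) + (-8) + (16) + (4) = 164; answer 164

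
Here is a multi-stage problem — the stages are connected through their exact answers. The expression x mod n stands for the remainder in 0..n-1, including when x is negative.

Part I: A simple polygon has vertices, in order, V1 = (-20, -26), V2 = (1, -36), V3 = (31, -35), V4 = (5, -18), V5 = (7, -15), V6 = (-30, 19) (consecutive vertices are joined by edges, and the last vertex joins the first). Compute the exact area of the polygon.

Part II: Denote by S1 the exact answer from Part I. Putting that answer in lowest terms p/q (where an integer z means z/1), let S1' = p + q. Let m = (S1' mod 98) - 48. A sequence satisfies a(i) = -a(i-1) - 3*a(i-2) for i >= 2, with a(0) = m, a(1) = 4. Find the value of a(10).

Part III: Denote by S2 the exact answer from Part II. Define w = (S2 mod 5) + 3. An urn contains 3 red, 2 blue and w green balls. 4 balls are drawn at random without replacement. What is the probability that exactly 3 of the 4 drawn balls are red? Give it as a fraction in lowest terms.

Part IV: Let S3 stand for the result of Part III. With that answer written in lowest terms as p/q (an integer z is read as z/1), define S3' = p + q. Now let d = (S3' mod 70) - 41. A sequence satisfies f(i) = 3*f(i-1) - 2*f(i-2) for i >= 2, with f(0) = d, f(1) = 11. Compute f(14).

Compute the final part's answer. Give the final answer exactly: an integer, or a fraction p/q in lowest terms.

Part I: cross terms: (-20*-36 - 1*-26)=746, (1*-35 - 31*-36)=1081, (31*-18 - 5*-35)=-383, (5*-15 - 7*-18)=51, (7*19 - -30*-15)=-317, (-30*-26 - -20*19)=1160; twice the area = |2338| = 2338; area = 1169; answer 1169
Part II: S1 = 1169; threaded value p + q = 1170; m = 44; a(2) = -1*(4) - 3*(44) = -136; iterating: a(2)=-136, a(3)=124, a(4)=284, a(5)=-656, a(6)=-196, a(7)=2164, a(8)=-1576, a(9)=-4916, a(10)=9644; answer 9644
Part III: S2 = 9644; w = 7; total draws C(12,4) = 495; favorable C(3,3)*C(9,1) = 9; P = 1/55; answer 1/55
Part IV: S3 = 1/55; threaded value p + q = 56; d = 15; f(2) = 3*(11) - 2*(15) = 3; iterating: f(2)=3, f(3)=-13, f(4)=-45, f(5)=-109, f(6)=-237, f(7)=-493, f(8)=-1005, f(9)=-2029, f(10)=-4077, f(11)=-8173, f(12)=-16365, f(13)=-32749, f(14)=-65517; answer -65517

-65517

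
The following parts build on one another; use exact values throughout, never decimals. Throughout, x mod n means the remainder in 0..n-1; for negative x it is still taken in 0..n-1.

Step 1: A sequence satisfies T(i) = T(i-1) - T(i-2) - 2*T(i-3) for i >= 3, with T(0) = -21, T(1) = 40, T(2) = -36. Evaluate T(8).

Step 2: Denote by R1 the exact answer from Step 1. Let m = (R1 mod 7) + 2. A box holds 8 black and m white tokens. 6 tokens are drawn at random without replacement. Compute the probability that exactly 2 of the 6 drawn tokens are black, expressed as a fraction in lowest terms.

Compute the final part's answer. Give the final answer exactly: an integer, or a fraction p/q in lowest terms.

1/33

Step 1: T(3) = 1*(-36) - 1*(40) - 2*(-21) = -34; iterating: T(3)=-34, T(4)=-78, T(5)=28, T(6)=174, T(7)=302, T(8)=72; answer 72
Step 2: R1 = 72; m = 4; total draws C(12,6) = 924; favorable C(8,2)*C(4,4) = 28; P = 1/33; answer 1/33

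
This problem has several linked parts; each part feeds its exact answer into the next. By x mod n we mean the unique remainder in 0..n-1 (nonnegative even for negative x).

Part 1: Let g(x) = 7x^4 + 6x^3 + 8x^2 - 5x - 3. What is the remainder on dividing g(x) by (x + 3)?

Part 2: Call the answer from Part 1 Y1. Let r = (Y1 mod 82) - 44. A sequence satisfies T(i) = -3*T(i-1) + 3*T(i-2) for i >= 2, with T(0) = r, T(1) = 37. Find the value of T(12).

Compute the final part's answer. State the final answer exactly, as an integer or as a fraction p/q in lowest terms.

-17907885

Part 1: remainder = value at the root: 7*(-3)^4 + 6*(-3)^3 + 8*(-3)^2 - 5*(-3)^1 - 3 = (567) + (-162) + (72) + (15) + (-3) = 489; answer 489
Part 2: Y1 = 489; r = 35; T(2) = -3*(37) + 3*(35) = -6; iterating: T(2)=-6, T(3)=129, T(4)=-405, T(5)=1602, T(6)=-6021, T(7)=22869, T(8)=-86670, T(9)=328617, T(10)=-1245861, T(11)=4723434, T(12)=-17907885; answer -17907885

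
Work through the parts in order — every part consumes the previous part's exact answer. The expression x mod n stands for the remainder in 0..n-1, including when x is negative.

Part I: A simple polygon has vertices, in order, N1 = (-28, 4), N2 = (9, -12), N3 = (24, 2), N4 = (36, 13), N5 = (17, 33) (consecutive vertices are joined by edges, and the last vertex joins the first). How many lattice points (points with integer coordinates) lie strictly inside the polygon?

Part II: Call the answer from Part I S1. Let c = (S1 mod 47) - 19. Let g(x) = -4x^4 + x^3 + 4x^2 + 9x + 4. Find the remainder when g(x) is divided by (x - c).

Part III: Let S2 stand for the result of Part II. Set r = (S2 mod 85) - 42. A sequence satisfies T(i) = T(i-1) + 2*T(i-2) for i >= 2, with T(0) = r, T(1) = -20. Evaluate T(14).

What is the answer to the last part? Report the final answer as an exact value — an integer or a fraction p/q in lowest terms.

120184

Part I: cross terms: (-28*-12 - 9*4)=300, (9*2 - 24*-12)=306, (24*13 - 36*2)=240, (36*33 - 17*13)=967, (17*4 - -28*33)=992; twice the area = |2805| = 2805; area = 2805/2; boundary points = 1 + 1 + 1 + 1 + 1 = 5; strictly interior points = area - boundary/2 + 1 = 1401; answer 1401
Part II: S1 = 1401; c = 19; remainder = value at the root: -4*(19)^4 + 1*(19)^3 + 4*(19)^2 + 9*(19)^1 + 4 = (-521284) + (6859) + (1444) + (171) + (4) = -512806; answer -512806
Part III: S2 = -512806; r = 42; T(2) = 1*(-20) + 2*(42) = 64; iterating: T(2)=64, T(3)=24, T(4)=152, T(5)=200, T(6)=504, T(7)=904, T(8)=1912, T(9)=3720, T(10)=7544, T(11)=14984, T(12)=30072, T(13)=60040, T(14)=120184; answer 120184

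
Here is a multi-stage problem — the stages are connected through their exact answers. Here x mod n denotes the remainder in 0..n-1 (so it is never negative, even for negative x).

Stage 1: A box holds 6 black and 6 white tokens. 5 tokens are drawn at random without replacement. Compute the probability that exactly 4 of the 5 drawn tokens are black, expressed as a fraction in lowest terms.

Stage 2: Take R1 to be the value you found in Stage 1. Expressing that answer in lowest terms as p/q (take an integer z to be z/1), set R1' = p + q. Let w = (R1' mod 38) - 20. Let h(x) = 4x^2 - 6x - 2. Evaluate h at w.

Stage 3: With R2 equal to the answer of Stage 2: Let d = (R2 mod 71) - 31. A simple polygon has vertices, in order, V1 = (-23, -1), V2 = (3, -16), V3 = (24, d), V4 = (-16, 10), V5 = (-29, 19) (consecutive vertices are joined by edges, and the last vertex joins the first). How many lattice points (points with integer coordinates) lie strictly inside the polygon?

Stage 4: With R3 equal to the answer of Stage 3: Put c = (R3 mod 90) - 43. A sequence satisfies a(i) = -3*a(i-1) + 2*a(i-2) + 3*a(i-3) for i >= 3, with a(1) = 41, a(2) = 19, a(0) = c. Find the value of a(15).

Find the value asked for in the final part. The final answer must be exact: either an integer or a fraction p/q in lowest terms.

147604669

Stage 1: total draws C(12,5) = 792; favorable C(6,4)*C(6,1) = 90; P = 5/44; answer 5/44
Stage 2: R1 = 5/44; threaded value p + q = 49; w = -9; 4*(-9)^2 - 6*(-9)^1 - 2 = (324) + (54) + (-2) = 376; answer 376
Stage 3: R2 = 376; d = -10; cross terms: (-23*-16 - 3*-1)=371, (3*-10 - 24*-16)=354, (24*10 - -16*-10)=80, (-16*19 - -29*10)=-14, (-29*-1 - -23*19)=466; twice the area = |1257| = 1257; area = 1257/2; boundary points = 1 + 3 + 20 + 1 + 2 = 27; strictly interior points = area - boundary/2 + 1 = 616; answer 616
Stage 4: R3 = 616; c = 33; a(3) = -3*(19) + 2*(41) + 3*(33) = 124; iterating: a(3)=124, a(4)=-211, a(5)=938, a(6)=-2864, a(7)=9835, a(8)=-32419, a(9)=108335, a(10)=-360338, a(11)=1200427, a(12)=-3996952, a(13)=13310696, a(14)=-44324711, a(15)=147604669; answer 147604669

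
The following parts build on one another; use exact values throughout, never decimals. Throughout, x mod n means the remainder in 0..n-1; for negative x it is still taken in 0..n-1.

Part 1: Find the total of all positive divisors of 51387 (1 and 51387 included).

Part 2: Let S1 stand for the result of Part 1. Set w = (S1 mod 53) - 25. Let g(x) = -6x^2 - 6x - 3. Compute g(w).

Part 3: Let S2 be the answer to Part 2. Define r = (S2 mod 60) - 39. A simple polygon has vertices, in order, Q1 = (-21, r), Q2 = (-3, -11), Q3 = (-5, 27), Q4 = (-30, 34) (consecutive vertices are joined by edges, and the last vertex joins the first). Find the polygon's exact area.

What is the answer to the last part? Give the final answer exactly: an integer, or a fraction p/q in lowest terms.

1935/2

Part 1: 51387 = 3 * 7 * 2447; sigma = (1 + 3) * (1 + 7) * (1 + 2447) = 4 * 8 * 2448 = 78336; answer 78336
Part 2: S1 = 78336; w = -23; -6*(-23)^2 - 6*(-23)^1 - 3 = (-3174) + (138) + (-3) = -3039; answer -3039
Part 3: S2 = -3039; r = -18; cross terms: (-21*-11 - -3*-18)=177, (-3*27 - -5*-11)=-136, (-5*34 - -30*27)=640, (-30*-18 - -21*34)=1254; twice the area = |1935| = 1935; area = 1935/2; answer 1935/2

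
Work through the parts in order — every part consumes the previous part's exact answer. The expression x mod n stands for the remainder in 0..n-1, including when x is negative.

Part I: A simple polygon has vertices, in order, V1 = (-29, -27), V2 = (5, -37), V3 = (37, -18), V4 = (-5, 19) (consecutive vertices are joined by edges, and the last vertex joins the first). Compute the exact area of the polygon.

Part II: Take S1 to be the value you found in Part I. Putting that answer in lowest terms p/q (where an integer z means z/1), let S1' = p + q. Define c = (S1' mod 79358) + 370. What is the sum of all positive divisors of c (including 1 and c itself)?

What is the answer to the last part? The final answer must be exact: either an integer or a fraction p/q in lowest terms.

4260

Part I: cross terms: (-29*-37 - 5*-27)=1208, (5*-18 - 37*-37)=1279, (37*19 - -5*-18)=613, (-5*-27 - -29*19)=686; twice the area = |3786| = 3786; area = 1893; answer 1893
Part II: S1 = 1893; threaded value p + q = 1894; c = 2264; 2264 = 2^3 * 283; sigma = (1 + 2 + 4 + 8) * (1 + 283) = 15 * 284 = 4260; answer 4260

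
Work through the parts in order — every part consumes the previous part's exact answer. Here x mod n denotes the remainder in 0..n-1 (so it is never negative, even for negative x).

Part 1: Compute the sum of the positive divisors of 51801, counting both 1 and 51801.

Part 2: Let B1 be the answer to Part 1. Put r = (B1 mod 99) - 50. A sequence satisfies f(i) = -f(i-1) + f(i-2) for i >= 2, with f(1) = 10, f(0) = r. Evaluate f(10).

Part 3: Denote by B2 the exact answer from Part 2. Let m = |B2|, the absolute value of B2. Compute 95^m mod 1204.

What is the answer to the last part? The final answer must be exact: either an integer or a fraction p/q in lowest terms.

477

Part 1: 51801 = 3 * 31 * 557; sigma = (1 + 3) * (1 + 31) * (1 + 557) = 4 * 32 * 558 = 71424; answer 71424
Part 2: B1 = 71424; r = -5; f(2) = -1*(10) + 1*(-5) = -15; iterating: f(2)=-15, f(3)=25, f(4)=-40, f(5)=65, f(6)=-105, f(7)=170, f(8)=-275, f(9)=445, f(10)=-720; answer -720
Part 3: B2 = -720; m = 720; squarings mod 1204: 95^1=95, 95^2=597, 95^4=25, 95^8=625, 95^16=529, 95^32=513, 95^64=697, 95^128=597, 95^256=25, 95^512=625; 95^720 = 95^16 * 95^64 * 95^128 * 95^512 = 477 (mod 1204); answer 477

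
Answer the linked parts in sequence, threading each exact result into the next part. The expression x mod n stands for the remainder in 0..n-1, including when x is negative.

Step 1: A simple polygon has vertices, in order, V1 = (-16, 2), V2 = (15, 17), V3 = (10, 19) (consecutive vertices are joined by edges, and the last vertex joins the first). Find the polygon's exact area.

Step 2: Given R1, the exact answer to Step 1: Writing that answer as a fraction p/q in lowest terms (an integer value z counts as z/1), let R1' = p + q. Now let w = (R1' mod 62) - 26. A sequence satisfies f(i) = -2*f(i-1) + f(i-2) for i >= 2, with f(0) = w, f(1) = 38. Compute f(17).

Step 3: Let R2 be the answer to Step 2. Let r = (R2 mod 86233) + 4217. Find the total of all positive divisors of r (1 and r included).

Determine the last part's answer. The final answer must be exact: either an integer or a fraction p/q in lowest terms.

87072

Step 1: cross terms: (-16*17 - 15*2)=-302, (15*19 - 10*17)=115, (10*2 - -16*19)=324; twice the area = |137| = 137; area = 137/2; answer 137/2
Step 2: R1 = 137/2; threaded value p + q = 139; w = -11; f(2) = -2*(38) + 1*(-11) = -87; iterating: f(2)=-87, f(3)=212, f(4)=-511, f(5)=1234, f(6)=-2979, f(7)=7192, f(8)=-17363, f(9)=41918, f(10)=-101199, f(11)=244316, f(12)=-589831, f(13)=1423978, f(14)=-3437787, f(15)=8299552, f(16)=-20036891, f(17)=48373334; answer 48373334
Step 3: R2 = 48373334; r = 87071; 87071 is prime, so its only divisors are 1 and 87071; sigma = 1 + 87071 = 87072; answer 87072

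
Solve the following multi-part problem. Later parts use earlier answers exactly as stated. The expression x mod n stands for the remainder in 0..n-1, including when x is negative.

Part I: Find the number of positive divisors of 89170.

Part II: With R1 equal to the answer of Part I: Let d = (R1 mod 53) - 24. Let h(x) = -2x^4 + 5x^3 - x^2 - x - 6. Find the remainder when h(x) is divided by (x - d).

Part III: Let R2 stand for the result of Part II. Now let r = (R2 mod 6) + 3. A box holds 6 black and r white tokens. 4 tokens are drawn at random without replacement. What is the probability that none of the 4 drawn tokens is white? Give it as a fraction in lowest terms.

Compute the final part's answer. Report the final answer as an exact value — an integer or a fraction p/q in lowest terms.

3/143

Part I: 89170 = 2 * 5 * 37 * 241; number of divisors = (1+1) * (1+1) * (1+1) * (1+1) = 16; answer 16
Part II: R1 = 16; d = -8; remainder = value at the root: -2*(-8)^4 + 5*(-8)^3 - 1*(-8)^2 - 1*(-8)^1 - 6 = (-8192) + (-2560) + (-64) + (8) + (-6) = -10814; answer -10814
Part III: R2 = -10814; r = 7; total draws C(13,4) = 715; favorable C(6,4) = 15; P = 3/143; answer 3/143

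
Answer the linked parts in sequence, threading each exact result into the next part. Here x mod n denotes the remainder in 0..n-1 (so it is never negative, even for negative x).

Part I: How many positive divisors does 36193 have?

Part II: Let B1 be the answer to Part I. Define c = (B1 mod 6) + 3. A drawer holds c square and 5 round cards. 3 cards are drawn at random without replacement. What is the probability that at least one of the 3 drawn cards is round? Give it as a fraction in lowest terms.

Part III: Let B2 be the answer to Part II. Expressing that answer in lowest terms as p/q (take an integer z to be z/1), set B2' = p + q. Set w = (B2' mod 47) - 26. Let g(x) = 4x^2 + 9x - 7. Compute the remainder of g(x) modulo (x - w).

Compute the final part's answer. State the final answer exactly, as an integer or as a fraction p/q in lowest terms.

321

Part I: 36193 = 17 * 2129; number of divisors = (1+1) * (1+1) = 4; answer 4
Part II: B1 = 4; c = 7; total draws C(12,3) = 220; complement C(7,3) = 35; favorable 220 - 35 = 185; P = 37/44; answer 37/44
Part III: B2 = 37/44; threaded value p + q = 81; w = 8; remainder = value at the root: 4*(8)^2 + 9*(8)^1 - 7 = (256) + (72) + (-7) = 321; answer 321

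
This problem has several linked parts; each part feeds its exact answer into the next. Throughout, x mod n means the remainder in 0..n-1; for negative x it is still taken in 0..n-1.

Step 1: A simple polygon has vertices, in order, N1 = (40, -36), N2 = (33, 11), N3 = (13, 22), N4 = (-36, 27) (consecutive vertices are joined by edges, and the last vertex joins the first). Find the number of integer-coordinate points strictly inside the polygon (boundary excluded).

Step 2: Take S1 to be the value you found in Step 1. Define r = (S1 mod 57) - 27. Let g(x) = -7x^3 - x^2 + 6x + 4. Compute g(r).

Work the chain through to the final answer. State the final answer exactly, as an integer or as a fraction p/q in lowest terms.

Step 1: cross terms: (40*11 - 33*-36)=1628, (33*22 - 13*11)=583, (13*27 - -36*22)=1143, (-36*-36 - 40*27)=216; twice the area = |3570| = 3570; area = 1785; boundary points = 1 + 1 + 1 + 1 = 4; strictly interior points = area - boundary/2 + 1 = 1784; answer 1784
Step 2: S1 = 1784; r = -10; -7*(-10)^3 - 1*(-10)^2 + 6*(-10)^1 + 4 = (7000) + (-100) + (-60) + (4) = 6844; answer 6844

6844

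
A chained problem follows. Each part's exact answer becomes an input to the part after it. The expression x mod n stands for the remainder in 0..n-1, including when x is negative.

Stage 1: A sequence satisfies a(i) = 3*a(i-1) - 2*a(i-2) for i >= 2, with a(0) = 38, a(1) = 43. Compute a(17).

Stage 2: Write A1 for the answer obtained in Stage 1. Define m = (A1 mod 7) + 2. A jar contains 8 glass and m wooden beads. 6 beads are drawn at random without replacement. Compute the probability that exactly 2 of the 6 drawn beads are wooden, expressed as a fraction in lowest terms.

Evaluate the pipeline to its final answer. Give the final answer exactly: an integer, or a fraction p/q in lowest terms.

Stage 1: a(2) = 3*(43) - 2*(38) = 53; iterating: a(2)=53, a(3)=73, a(4)=113, a(5)=193, a(6)=353, a(7)=673, a(8)=1313, a(9)=2593, a(10)=5153, a(11)=10273, a(12)=20513, a(13)=40993, a(14)=81953, a(15)=163873, a(16)=327713, a(17)=655393; answer 655393
Stage 2: A1 = 655393; m = 6; total draws C(14,6) = 3003; favorable C(6,2)*C(8,4) = 1050; P = 50/143; answer 50/143

50/143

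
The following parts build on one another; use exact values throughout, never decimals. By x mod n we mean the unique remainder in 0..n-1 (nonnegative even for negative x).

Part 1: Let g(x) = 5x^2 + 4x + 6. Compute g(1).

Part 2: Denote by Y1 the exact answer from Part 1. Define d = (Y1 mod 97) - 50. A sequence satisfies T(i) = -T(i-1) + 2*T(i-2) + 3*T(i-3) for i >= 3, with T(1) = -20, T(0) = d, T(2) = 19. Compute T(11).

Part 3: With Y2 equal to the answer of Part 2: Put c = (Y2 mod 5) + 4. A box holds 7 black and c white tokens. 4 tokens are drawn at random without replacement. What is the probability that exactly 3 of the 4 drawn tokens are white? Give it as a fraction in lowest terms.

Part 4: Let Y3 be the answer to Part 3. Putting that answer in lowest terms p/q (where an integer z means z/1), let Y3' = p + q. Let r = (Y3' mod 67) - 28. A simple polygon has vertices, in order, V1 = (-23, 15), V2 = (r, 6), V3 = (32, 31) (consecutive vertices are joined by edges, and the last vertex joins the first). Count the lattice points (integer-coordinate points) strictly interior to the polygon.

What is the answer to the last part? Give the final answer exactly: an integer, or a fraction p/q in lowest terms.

Part 1: 5*(1)^2 + 4*(1)^1 + 6 = (5) + (4) + (6) = 15; answer 15
Part 2: Y1 = 15; d = -35; T(3) = -1*(19) + 2*(-20) + 3*(-35) = -164; iterating: T(3)=-164, T(4)=142, T(5)=-413, T(6)=205, T(7)=-605, T(8)=-224, T(9)=-371, T(10)=-1892, T(11)=478; answer 478
Part 3: Y2 = 478; c = 7; total draws C(14,4) = 1001; favorable C(7,3)*C(7,1) = 245; P = 35/143; answer 35/143
Part 4: Y3 = 35/143; threaded value p + q = 178; r = 16; cross terms: (-23*6 - 16*15)=-378, (16*31 - 32*6)=304, (32*15 - -23*31)=1193; twice the area = |1119| = 1119; area = 1119/2; boundary points = 3 + 1 + 1 = 5; strictly interior points = area - boundary/2 + 1 = 558; answer 558

558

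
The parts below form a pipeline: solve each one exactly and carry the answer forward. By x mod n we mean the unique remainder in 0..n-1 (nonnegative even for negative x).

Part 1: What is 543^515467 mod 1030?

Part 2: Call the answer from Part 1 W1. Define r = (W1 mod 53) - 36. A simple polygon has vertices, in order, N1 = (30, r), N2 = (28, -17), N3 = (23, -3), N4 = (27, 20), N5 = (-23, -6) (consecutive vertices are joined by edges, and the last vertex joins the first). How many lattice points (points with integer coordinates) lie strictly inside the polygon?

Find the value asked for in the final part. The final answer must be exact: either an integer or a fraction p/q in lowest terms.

Part 1: squarings mod 1030: 543^1=543, 543^2=269, 543^4=261, 543^8=141, 543^16=311, 543^32=931, 543^64=531, 543^128=771, 543^256=131, 543^512=681, 543^1024=261, 543^2048=141, 543^4096=311, 543^8192=931, 543^16384=531, 543^32768=771, 543^65536=131, 543^131072=681, 543^262144=261; 543^515467 = 543^1 * 543^2 * 543^8 * 543^128 * 543^256 * 543^1024 * 543^2048 * 543^4096 * 543^16384 * 543^32768 * 543^65536 * 543^131072 * 543^262144 = 437 (mod 1030); answer 437
Part 2: W1 = 437; r = -23; cross terms: (30*-17 - 28*-23)=134, (28*-3 - 23*-17)=307, (23*20 - 27*-3)=541, (27*-6 - -23*20)=298, (-23*-23 - 30*-6)=709; twice the area = |1989| = 1989; area = 1989/2; boundary points = 2 + 1 + 1 + 2 + 1 = 7; strictly interior points = area - boundary/2 + 1 = 992; answer 992

992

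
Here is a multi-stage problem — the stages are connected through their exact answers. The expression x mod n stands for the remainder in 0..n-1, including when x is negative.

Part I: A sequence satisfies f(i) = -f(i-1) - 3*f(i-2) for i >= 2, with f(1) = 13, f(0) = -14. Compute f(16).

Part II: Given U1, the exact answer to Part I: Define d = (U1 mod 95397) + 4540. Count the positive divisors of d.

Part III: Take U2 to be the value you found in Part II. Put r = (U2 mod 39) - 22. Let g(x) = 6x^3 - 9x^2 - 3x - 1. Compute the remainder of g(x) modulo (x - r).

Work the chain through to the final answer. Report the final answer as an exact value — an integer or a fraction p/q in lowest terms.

5069

Part I: f(2) = -1*(13) - 3*(-14) = 29; iterating: f(2)=29, f(3)=-68, f(4)=-19, f(5)=223, f(6)=-166, f(7)=-503, f(8)=1001, f(9)=508, f(10)=-3511, f(11)=1987, f(12)=8546, f(13)=-14507, f(14)=-11131, f(15)=54652, f(16)=-21259; answer -21259
Part II: U1 = -21259; d = 78678; 78678 = 2 * 3^3 * 31 * 47; number of divisors = (1+1) * (3+1) * (1+1) * (1+1) = 32; answer 32
Part III: U2 = 32; r = 10; remainder = value at the root: 6*(10)^3 - 9*(10)^2 - 3*(10)^1 - 1 = (6000) + (-900) + (-30) + (-1) = 5069; answer 5069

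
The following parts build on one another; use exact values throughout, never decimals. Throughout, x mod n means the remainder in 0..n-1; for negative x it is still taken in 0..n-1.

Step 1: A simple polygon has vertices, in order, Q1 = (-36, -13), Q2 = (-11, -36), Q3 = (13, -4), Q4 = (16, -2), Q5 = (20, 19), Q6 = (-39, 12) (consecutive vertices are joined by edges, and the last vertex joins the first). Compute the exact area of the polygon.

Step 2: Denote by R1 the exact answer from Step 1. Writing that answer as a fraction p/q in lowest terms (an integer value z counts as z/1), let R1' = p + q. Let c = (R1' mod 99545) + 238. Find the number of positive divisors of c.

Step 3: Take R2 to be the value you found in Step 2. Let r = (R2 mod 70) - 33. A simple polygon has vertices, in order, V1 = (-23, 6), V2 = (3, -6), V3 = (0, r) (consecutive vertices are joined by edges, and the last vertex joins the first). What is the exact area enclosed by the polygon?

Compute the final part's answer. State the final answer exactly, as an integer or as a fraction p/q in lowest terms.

Step 1: cross terms: (-36*-36 - -11*-13)=1153, (-11*-4 - 13*-36)=512, (13*-2 - 16*-4)=38, (16*19 - 20*-2)=344, (20*12 - -39*19)=981, (-39*-13 - -36*12)=939; twice the area = |3967| = 3967; area = 3967/2; answer 3967/2
Step 2: R1 = 3967/2; threaded value p + q = 3969; c = 4207; 4207 = 7 * 601; number of divisors = (1+1) * (1+1) = 4; answer 4
Step 3: R2 = 4; r = -29; cross terms: (-23*-6 - 3*6)=120, (3*-29 - 0*-6)=-87, (0*6 - -23*-29)=-667; twice the area = |-634| = 634; area = 317; answer 317

317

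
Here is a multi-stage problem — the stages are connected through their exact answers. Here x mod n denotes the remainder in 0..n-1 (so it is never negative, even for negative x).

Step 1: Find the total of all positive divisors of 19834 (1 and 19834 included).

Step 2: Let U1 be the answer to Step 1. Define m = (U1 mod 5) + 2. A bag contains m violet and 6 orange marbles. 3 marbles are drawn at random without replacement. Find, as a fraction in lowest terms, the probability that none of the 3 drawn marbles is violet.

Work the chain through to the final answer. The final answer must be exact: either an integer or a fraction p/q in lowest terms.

4/33

Step 1: 19834 = 2 * 47 * 211; sigma = (1 + 2) * (1 + 47) * (1 + 211) = 3 * 48 * 212 = 30528; answer 30528
Step 2: U1 = 30528; m = 5; total draws C(11,3) = 165; favorable C(6,3) = 20; P = 4/33; answer 4/33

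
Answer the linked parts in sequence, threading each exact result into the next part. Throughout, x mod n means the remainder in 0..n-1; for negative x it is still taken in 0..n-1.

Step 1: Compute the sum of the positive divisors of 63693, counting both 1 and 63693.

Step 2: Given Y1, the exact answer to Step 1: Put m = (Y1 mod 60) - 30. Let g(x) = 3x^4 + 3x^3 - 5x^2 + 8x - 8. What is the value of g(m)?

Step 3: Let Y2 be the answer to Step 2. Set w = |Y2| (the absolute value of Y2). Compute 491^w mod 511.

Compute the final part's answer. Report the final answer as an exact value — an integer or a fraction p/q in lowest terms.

71

Step 1: 63693 = 3^3 * 7 * 337; sigma = (1 + 3 + 9 + 27) * (1 + 7) * (1 + 337) = 40 * 8 * 338 = 108160; answer 108160
Step 2: Y1 = 108160; m = 10; 3*(10)^4 + 3*(10)^3 - 5*(10)^2 + 8*(10)^1 - 8 = (30000) + (3000) + (-500) + (80) + (-8) = 32572; answer 32572
Step 3: Y2 = 32572; w = 32572; squarings mod 511: 491^1=491, 491^2=400, 491^4=57, 491^8=183, 491^16=274, 491^32=470, 491^64=148, 491^128=442, 491^256=162, 491^512=183, 491^1024=274, 491^2048=470, 491^4096=148, 491^8192=442, 491^16384=162; 491^32572 = 491^4 * 491^8 * 491^16 * 491^32 * 491^256 * 491^512 * 491^1024 * 491^2048 * 491^4096 * 491^8192 * 491^16384 = 71 (mod 511); answer 71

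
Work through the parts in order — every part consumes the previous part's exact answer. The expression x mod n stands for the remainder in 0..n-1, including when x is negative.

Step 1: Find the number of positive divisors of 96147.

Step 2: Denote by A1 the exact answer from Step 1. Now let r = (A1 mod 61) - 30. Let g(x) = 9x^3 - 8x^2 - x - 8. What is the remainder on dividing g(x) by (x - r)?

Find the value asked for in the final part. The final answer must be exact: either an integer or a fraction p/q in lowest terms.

-75188

Step 1: 96147 = 3^4 * 1187; number of divisors = (4+1) * (1+1) = 10; answer 10
Step 2: A1 = 10; r = -20; remainder = value at the root: 9*(-20)^3 - 8*(-20)^2 - 1*(-20)^1 - 8 = (-72000) + (-3200) + (20) + (-8) = -75188; answer -75188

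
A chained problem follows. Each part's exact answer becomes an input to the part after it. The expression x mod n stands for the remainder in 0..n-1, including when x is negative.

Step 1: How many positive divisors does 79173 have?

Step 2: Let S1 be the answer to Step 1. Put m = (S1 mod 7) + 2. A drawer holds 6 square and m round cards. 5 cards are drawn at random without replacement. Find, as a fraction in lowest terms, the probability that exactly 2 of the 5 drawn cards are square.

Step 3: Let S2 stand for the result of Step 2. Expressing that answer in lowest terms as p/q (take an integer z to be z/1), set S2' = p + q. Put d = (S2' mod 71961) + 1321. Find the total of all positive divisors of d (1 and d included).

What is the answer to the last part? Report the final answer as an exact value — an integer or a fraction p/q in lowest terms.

2976

Step 1: 79173 = 3^2 * 19 * 463; number of divisors = (2+1) * (1+1) * (1+1) = 12; answer 12
Step 2: S1 = 12; m = 7; total draws C(13,5) = 1287; favorable C(6,2)*C(7,3) = 525; P = 175/429; answer 175/429
Step 3: S2 = 175/429; threaded value p + q = 604; d = 1925; 1925 = 5^2 * 7 * 11; sigma = (1 + 5 + 25) * (1 + 7) * (1 + 11) = 31 * 8 * 12 = 2976; answer 2976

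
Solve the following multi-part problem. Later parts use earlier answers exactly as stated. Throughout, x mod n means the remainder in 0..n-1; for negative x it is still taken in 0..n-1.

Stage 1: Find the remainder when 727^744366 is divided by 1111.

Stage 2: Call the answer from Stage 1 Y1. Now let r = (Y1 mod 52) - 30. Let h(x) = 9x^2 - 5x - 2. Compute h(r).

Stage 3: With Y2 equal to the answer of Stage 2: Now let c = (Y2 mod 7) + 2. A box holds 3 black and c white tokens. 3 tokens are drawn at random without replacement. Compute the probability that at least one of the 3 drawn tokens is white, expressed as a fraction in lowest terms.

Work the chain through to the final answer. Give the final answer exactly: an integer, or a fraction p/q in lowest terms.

Stage 1: squarings mod 1111: 727^1=727, 727^2=804, 727^4=925, 727^8=155, 727^16=694, 727^32=573, 727^64=584, 727^128=1090, 727^256=441, 727^512=56, 727^1024=914, 727^2048=1035, 727^4096=221, 727^8192=1068, 727^16384=738, 727^32768=254, 727^65536=78, 727^131072=529, 727^262144=980, 727^524288=496; 727^744366 = 727^2 * 727^4 * 727^8 * 727^32 * 727^128 * 727^256 * 727^512 * 727^2048 * 727^4096 * 727^16384 * 727^65536 * 727^131072 * 727^524288 = 694 (mod 1111); answer 694
Stage 2: Y1 = 694; r = -12; 9*(-12)^2 - 5*(-12)^1 - 2 = (1296) + (60) + (-2) = 1354; answer 1354
Stage 3: Y2 = 1354; c = 5; total draws C(8,3) = 56; complement C(3,3) = 1; favorable 56 - 1 = 55; P = 55/56; answer 55/56

55/56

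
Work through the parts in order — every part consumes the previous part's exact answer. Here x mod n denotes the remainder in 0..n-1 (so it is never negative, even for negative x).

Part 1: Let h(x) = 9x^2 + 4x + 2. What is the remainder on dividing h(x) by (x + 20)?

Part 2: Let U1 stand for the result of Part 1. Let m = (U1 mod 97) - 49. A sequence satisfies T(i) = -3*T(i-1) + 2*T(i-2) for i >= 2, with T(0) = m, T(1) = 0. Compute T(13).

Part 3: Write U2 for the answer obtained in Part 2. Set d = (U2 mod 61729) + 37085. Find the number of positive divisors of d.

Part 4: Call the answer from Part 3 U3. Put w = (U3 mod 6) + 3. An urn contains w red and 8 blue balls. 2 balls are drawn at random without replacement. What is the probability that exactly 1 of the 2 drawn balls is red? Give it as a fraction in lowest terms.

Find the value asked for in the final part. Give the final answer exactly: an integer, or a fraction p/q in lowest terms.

Part 1: remainder = value at the root: 9*(-20)^2 + 4*(-20)^1 + 2 = (3600) + (-80) + (2) = 3522; answer 3522
Part 2: U1 = 3522; m = -19; T(2) = -3*(0) + 2*(-19) = -38; iterating: T(2)=-38, T(3)=114, T(4)=-418, T(5)=1482, T(6)=-5282, T(7)=18810, T(8)=-66994, T(9)=238602, T(10)=-849794, T(11)=3026586, T(12)=-10779346, T(13)=38391210; answer 38391210
Part 3: U2 = 38391210; d = 94586; 94586 = 2 * 47293; number of divisors = (1+1) * (1+1) = 4; answer 4
Part 4: U3 = 4; w = 7; total draws C(15,2) = 105; favorable C(7,1)*C(8,1) = 56; P = 8/15; answer 8/15

8/15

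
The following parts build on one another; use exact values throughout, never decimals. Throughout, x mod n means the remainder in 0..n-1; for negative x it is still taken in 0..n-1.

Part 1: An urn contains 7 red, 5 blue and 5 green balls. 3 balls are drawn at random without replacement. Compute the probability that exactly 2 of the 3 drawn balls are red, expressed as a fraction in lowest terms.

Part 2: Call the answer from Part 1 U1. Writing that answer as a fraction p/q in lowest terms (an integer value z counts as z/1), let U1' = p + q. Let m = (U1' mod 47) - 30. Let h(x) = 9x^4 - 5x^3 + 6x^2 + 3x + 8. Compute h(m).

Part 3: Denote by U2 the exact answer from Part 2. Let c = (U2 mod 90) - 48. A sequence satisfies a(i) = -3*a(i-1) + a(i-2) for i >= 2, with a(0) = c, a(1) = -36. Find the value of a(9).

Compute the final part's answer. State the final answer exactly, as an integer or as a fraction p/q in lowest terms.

Part 1: total draws C(17,3) = 680; favorable C(7,2)*C(10,1) = 210; P = 21/68; answer 21/68
Part 2: U1 = 21/68; threaded value p + q = 89; m = 12; 9*(12)^4 - 5*(12)^3 + 6*(12)^2 + 3*(12)^1 + 8 = (186624) + (-8640) + (864) + (36) + (8) = 178892; answer 178892
Part 3: U2 = 178892; c = 14; a(2) = -3*(-36) + 1*(14) = 122; iterating: a(2)=122, a(3)=-402, a(4)=1328, a(5)=-4386, a(6)=14486, a(7)=-47844, a(8)=158018, a(9)=-521898; answer -521898

-521898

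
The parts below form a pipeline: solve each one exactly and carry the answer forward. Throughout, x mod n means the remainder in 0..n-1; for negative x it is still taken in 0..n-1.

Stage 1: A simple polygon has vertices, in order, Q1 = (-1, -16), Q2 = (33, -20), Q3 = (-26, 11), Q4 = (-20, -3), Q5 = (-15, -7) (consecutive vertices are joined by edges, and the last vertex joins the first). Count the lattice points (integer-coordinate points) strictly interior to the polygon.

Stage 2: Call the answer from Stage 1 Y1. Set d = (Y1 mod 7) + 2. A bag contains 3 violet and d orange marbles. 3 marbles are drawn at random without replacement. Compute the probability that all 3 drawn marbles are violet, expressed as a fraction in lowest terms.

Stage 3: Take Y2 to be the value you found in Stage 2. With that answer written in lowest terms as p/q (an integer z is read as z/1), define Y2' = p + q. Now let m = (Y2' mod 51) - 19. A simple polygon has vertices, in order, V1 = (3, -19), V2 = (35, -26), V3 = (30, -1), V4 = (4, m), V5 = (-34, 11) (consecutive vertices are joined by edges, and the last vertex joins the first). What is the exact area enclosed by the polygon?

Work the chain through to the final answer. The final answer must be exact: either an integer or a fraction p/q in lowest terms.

3081/2

Stage 1: cross terms: (-1*-20 - 33*-16)=548, (33*11 - -26*-20)=-157, (-26*-3 - -20*11)=298, (-20*-7 - -15*-3)=95, (-15*-16 - -1*-7)=233; twice the area = |1017| = 1017; area = 1017/2; boundary points = 2 + 1 + 2 + 1 + 1 = 7; strictly interior points = area - boundary/2 + 1 = 506; answer 506
Stage 2: Y1 = 506; d = 4; total draws C(7,3) = 35; favorable C(3,3) = 1; P = 1/35; answer 1/35
Stage 3: Y2 = 1/35; threaded value p + q = 36; m = 17; cross terms: (3*-26 - 35*-19)=587, (35*-1 - 30*-26)=745, (30*17 - 4*-1)=514, (4*11 - -34*17)=622, (-34*-19 - 3*11)=613; twice the area = |3081| = 3081; area = 3081/2; answer 3081/2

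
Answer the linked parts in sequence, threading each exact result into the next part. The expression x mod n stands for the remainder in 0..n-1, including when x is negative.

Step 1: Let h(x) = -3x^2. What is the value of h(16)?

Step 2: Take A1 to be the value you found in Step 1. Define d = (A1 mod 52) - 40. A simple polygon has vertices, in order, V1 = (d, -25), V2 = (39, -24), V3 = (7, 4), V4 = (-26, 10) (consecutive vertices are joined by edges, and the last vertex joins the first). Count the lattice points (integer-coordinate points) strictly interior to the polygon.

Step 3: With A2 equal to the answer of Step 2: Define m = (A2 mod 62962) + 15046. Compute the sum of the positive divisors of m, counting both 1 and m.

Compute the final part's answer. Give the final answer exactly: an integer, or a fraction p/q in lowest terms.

34860

Step 1: -3*(16)^2 = (-768) = -768; answer -768
Step 2: A1 = -768; d = -28; cross terms: (-28*-24 - 39*-25)=1647, (39*4 - 7*-24)=324, (7*10 - -26*4)=174, (-26*-25 - -28*10)=930; twice the area = |3075| = 3075; area = 3075/2; boundary points = 1 + 4 + 3 + 1 = 9; strictly interior points = area - boundary/2 + 1 = 1534; answer 1534
Step 3: A2 = 1534; m = 16580; 16580 = 2^2 * 5 * 829; sigma = (1 + 2 + 4) * (1 + 5) * (1 + 829) = 7 * 6 * 830 = 34860; answer 34860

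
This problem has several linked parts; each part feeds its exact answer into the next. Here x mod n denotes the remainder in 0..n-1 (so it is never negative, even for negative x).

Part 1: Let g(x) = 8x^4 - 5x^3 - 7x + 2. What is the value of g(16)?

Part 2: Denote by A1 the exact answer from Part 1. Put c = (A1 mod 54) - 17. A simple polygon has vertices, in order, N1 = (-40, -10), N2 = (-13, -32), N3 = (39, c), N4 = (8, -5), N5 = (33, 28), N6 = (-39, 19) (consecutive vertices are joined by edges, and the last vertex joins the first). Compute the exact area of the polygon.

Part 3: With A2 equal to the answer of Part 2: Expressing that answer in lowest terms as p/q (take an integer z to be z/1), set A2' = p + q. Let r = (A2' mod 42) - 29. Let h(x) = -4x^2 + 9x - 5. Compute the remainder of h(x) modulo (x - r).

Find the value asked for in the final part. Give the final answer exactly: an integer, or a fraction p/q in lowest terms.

Part 1: 8*(16)^4 - 5*(16)^3 - 7*(16)^1 + 2 = (524288) + (-20480) + (-112) + (2) = 503698; answer 503698
Part 2: A1 = 503698; c = 23; cross terms: (-40*-32 - -13*-10)=1150, (-13*23 - 39*-32)=949, (39*-5 - 8*23)=-379, (8*28 - 33*-5)=389, (33*19 - -39*28)=1719, (-39*-10 - -40*19)=1150; twice the area = |4978| = 4978; area = 2489; answer 2489
Part 3: A2 = 2489; threaded value p + q = 2490; r = -17; remainder = value at the root: -4*(-17)^2 + 9*(-17)^1 - 5 = (-1156) + (-153) + (-5) = -1314; answer -1314

-1314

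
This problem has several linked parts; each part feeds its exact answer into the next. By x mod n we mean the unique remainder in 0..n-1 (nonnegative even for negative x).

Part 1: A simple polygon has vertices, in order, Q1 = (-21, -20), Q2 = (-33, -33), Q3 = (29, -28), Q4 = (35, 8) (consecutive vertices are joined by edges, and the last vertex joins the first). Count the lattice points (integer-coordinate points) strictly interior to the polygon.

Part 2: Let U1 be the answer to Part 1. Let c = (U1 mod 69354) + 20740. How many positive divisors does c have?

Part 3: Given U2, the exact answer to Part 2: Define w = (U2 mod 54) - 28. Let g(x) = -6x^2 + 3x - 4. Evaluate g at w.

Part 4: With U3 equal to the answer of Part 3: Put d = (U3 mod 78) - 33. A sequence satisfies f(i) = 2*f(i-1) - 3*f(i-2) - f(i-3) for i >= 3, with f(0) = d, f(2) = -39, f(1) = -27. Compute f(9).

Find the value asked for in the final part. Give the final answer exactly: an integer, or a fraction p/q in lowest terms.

Part 1: cross terms: (-21*-33 - -33*-20)=33, (-33*-28 - 29*-33)=1881, (29*8 - 35*-28)=1212, (35*-20 - -21*8)=-532; twice the area = |2594| = 2594; area = 1297; boundary points = 1 + 1 + 6 + 28 = 36; strictly interior points = area - boundary/2 + 1 = 1280; answer 1280
Part 2: U1 = 1280; c = 22020; 22020 = 2^2 * 3 * 5 * 367; number of divisors = (2+1) * (1+1) * (1+1) * (1+1) = 24; answer 24
Part 3: U2 = 24; w = -4; -6*(-4)^2 + 3*(-4)^1 - 4 = (-96) + (-12) + (-4) = -112; answer -112
Part 4: U3 = -112; d = 11; f(3) = 2*(-39) - 3*(-27) - 1*(11) = -8; iterating: f(3)=-8, f(4)=128, f(5)=319, f(6)=262, f(7)=-561, f(8)=-2227, f(9)=-3033; answer -3033

-3033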